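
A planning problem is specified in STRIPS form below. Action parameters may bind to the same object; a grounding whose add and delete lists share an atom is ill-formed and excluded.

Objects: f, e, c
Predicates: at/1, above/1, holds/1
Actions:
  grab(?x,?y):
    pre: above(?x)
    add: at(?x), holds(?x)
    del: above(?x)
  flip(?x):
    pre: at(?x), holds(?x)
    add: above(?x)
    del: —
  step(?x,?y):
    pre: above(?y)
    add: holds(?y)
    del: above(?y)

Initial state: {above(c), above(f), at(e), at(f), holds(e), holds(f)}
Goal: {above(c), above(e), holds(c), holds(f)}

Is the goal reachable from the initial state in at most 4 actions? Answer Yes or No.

Yes

1. grab(c,f)  →  {above(f), at(c), at(e), at(f), holds(c), holds(e), holds(f)}
2. flip(e)  →  {above(e), above(f), at(c), at(e), at(f), holds(c), holds(e), holds(f)}
3. flip(c)  →  {above(c), above(e), above(f), at(c), at(e), at(f), holds(c), holds(e), holds(f)}
optimal plan length = 3; 3 ≤ 4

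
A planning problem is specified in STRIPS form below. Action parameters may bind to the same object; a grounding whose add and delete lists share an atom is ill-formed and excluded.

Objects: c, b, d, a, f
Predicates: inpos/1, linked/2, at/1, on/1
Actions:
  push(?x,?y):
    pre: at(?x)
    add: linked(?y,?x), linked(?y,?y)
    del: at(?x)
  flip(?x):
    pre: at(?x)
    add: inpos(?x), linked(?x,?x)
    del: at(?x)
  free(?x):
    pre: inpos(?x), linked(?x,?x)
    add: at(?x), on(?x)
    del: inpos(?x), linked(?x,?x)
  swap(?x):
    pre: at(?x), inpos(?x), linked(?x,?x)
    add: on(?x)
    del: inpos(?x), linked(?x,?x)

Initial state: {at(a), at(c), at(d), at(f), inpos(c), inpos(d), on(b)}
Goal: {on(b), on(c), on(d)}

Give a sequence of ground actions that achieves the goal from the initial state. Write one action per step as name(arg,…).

push(c,c); push(d,d); free(c); free(d)

1. push(c,c)  →  {at(a), at(d), at(f), inpos(c), inpos(d), linked(c,c), on(b)}
2. push(d,d)  →  {at(a), at(f), inpos(c), inpos(d), linked(c,c), linked(d,d), on(b)}
3. free(c)  →  {at(a), at(c), at(f), inpos(d), linked(d,d), on(b), on(c)}
4. free(d)  →  {at(a), at(c), at(d), at(f), on(b), on(c), on(d)}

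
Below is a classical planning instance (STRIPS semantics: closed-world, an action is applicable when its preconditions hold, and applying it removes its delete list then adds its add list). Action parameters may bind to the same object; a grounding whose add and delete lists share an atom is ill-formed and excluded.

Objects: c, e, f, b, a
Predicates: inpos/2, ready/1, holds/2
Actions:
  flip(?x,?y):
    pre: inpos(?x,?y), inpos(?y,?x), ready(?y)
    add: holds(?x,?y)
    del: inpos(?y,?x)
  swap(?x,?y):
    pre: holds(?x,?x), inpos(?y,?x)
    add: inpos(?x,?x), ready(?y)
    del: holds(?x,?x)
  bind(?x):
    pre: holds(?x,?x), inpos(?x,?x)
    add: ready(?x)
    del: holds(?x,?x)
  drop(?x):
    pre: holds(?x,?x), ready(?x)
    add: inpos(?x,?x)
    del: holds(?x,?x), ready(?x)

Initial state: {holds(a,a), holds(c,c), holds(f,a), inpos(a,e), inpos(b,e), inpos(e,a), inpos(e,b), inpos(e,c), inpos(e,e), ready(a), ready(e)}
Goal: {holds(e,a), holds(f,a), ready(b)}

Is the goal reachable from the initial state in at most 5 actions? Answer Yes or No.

1. flip(e,e)  →  {holds(a,a), holds(c,c), holds(e,e), holds(f,a), inpos(a,e), inpos(b,e), inpos(e,a), inpos(e,b), inpos(e,c), ready(a), ready(e)}
2. flip(e,a)  →  {holds(a,a), holds(c,c), holds(e,a), holds(e,e), holds(f,a), inpos(b,e), inpos(e,a), inpos(e,b), inpos(e,c), ready(a), ready(e)}
3. swap(e,b)  →  {holds(a,a), holds(c,c), holds(e,a), holds(f,a), inpos(b,e), inpos(e,a), inpos(e,b), inpos(e,c), inpos(e,e), ready(a), ready(b), ready(e)}
optimal plan length = 3; 3 ≤ 5

Yes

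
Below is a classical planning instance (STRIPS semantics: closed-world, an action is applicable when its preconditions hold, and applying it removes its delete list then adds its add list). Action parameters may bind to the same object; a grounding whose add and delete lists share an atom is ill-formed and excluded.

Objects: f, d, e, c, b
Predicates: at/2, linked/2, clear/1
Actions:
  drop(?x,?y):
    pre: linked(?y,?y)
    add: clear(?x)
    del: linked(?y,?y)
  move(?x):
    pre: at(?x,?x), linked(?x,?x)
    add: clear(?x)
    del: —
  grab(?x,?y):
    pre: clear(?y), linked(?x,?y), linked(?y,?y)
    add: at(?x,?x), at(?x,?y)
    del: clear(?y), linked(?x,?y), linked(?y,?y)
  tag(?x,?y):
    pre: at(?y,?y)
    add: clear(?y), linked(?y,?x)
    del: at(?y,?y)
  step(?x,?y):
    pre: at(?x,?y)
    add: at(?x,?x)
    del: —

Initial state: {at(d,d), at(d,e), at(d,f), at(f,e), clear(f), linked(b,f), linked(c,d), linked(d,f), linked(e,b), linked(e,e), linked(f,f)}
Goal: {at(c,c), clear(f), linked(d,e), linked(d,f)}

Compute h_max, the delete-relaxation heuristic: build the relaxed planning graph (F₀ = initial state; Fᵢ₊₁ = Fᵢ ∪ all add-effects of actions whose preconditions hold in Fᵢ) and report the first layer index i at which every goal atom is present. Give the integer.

2

F0 = init (11 atoms)
F1 = F0 ∪ {at(b,b), at(b,f), at(f,f), clear(b), clear(c), clear(d), clear(e), linked(d,b), linked(d,c), linked(d,d), linked(d,e)}  (22 atoms)
F2 = F1 ∪ {at(c,c), at(c,d), at(e,e), linked(b,b), linked(b,c), linked(b,d), linked(b,e), linked(f,b), linked(f,c), linked(f,d), linked(f,e)}  (33 atoms)
goal ⊆ F2  ⇒  h_max = 2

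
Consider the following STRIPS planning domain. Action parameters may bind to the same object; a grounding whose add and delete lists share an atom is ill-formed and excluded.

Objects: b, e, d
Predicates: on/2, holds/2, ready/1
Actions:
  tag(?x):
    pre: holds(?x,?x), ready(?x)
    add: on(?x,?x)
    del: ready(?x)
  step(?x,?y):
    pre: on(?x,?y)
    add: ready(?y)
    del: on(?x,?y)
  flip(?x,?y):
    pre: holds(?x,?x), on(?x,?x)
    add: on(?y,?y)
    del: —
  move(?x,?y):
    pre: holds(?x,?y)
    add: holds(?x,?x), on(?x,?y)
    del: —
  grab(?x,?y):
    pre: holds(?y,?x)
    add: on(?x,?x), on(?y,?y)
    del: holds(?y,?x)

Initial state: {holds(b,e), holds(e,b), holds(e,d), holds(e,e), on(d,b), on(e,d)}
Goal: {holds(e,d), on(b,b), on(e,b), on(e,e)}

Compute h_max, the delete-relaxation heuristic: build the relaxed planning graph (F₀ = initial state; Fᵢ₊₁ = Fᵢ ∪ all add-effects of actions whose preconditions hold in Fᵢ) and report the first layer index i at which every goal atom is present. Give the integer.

1

F0 = init (6 atoms)
F1 = F0 ∪ {holds(b,b), on(b,b), on(b,e), on(d,d), on(e,b), on(e,e), ready(b), ready(d)}  (14 atoms)
goal ⊆ F1  ⇒  h_max = 1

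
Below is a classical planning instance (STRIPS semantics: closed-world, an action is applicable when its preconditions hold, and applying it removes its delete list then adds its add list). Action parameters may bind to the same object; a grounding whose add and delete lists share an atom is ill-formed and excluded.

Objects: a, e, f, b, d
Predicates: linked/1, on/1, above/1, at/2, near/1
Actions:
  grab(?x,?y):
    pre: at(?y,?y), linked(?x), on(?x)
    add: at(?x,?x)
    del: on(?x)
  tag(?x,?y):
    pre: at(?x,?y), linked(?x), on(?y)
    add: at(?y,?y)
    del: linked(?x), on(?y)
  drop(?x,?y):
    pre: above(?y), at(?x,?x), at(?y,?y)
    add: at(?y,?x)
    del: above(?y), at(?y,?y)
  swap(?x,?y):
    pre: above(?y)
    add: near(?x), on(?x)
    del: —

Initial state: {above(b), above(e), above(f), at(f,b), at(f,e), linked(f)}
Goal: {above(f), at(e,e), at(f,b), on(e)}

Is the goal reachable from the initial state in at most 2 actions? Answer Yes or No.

1. swap(e,e)  →  {above(b), above(e), above(f), at(f,b), at(f,e), linked(f), near(e), on(e)}
2. tag(f,e)  →  {above(b), above(e), above(f), at(e,e), at(f,b), at(f,e), near(e)}
3. swap(e,e)  →  {above(b), above(e), above(f), at(e,e), at(f,b), at(f,e), near(e), on(e)}
optimal plan length = 3; 3 > 2

No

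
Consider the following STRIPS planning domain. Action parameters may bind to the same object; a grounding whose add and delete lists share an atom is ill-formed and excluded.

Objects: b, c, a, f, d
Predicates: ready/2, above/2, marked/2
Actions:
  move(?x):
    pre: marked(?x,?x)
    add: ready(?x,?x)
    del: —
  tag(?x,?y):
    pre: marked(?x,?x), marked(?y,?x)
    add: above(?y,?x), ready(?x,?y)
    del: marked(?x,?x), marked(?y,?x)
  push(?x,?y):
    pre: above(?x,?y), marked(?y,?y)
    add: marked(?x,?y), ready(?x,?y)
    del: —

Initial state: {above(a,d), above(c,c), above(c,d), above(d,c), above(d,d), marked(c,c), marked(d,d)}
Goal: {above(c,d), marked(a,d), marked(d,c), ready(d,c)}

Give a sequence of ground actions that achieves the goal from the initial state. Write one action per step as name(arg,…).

1. push(a,d)  →  {above(a,d), above(c,c), above(c,d), above(d,c), above(d,d), marked(a,d), marked(c,c), marked(d,d), ready(a,d)}
2. push(d,c)  →  {above(a,d), above(c,c), above(c,d), above(d,c), above(d,d), marked(a,d), marked(c,c), marked(d,c), marked(d,d), ready(a,d), ready(d,c)}

push(a,d); push(d,c)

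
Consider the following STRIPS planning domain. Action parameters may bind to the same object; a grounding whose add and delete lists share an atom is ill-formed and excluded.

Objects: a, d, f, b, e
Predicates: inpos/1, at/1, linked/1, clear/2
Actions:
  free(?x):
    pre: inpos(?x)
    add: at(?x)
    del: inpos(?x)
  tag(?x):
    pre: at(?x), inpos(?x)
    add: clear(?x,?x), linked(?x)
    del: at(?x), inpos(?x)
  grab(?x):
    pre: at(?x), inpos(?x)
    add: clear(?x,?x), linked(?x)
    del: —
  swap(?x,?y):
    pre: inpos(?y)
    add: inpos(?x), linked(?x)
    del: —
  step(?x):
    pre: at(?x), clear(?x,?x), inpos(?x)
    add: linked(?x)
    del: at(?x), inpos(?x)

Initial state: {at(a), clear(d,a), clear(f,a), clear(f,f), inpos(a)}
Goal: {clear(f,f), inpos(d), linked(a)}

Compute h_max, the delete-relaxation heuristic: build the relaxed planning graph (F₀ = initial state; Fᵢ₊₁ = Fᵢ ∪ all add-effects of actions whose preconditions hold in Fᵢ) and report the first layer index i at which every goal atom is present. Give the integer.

1

F0 = init (5 atoms)
F1 = F0 ∪ {clear(a,a), inpos(b), inpos(d), inpos(e), inpos(f), linked(a), linked(b), linked(d), linked(e), linked(f)}  (15 atoms)
goal ⊆ F1  ⇒  h_max = 1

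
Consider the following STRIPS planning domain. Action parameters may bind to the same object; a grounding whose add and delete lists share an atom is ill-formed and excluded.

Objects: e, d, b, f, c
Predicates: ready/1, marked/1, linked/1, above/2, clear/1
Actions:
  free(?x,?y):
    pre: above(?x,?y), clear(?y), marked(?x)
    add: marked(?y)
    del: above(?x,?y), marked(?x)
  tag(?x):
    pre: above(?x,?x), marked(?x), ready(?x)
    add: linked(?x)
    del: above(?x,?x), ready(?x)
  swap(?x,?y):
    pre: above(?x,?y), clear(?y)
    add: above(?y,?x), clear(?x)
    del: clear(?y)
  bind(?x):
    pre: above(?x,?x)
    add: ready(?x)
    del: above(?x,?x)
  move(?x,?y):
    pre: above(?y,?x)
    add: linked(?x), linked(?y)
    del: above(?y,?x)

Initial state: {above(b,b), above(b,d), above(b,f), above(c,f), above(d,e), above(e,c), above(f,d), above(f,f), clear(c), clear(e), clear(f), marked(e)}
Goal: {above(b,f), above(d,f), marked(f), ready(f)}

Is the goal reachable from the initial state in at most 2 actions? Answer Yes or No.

1. free(e,c)  →  {above(b,b), above(b,d), above(b,f), above(c,f), above(d,e), above(f,d), above(f,f), clear(c), clear(e), clear(f), marked(c)}
2. free(c,f)  →  {above(b,b), above(b,d), above(b,f), above(d,e), above(f,d), above(f,f), clear(c), clear(e), clear(f), marked(f)}
3. swap(d,e)  →  {above(b,b), above(b,d), above(b,f), above(d,e), above(e,d), above(f,d), above(f,f), clear(c), clear(d), clear(f), marked(f)}
4. swap(f,d)  →  {above(b,b), above(b,d), above(b,f), above(d,e), above(d,f), above(e,d), above(f,d), above(f,f), clear(c), clear(f), marked(f)}
5. bind(f)  →  {above(b,b), above(b,d), above(b,f), above(d,e), above(d,f), above(e,d), above(f,d), clear(c), clear(f), marked(f), ready(f)}
optimal plan length = 5; 5 > 2

No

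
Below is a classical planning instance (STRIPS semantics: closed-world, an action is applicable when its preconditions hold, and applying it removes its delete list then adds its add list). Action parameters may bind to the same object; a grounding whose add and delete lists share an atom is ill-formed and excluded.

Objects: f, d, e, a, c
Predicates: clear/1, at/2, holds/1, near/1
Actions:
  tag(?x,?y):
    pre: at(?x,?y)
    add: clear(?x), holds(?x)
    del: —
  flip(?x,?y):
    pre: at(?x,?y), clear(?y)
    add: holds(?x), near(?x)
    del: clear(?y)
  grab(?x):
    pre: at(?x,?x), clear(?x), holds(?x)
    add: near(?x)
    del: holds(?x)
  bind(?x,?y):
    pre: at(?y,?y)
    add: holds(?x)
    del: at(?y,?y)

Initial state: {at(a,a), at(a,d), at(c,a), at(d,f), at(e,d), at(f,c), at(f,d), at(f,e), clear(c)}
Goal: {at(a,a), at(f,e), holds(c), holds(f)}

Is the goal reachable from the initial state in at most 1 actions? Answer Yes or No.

1. tag(f,d)  →  {at(a,a), at(a,d), at(c,a), at(d,f), at(e,d), at(f,c), at(f,d), at(f,e), clear(c), clear(f), holds(f)}
2. tag(c,a)  →  {at(a,a), at(a,d), at(c,a), at(d,f), at(e,d), at(f,c), at(f,d), at(f,e), clear(c), clear(f), holds(c), holds(f)}
optimal plan length = 2; 2 > 1

No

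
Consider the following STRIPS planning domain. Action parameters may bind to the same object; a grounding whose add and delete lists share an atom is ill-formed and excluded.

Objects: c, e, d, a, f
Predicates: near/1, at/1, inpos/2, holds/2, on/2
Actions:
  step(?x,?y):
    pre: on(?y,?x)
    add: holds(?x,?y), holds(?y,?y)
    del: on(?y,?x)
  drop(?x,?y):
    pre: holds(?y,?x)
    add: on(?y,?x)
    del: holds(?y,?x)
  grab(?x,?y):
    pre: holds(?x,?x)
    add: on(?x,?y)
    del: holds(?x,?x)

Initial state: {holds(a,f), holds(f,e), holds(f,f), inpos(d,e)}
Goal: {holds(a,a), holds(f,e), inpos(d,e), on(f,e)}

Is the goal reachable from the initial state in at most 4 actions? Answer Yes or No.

Yes

1. drop(f,a)  →  {holds(f,e), holds(f,f), inpos(d,e), on(a,f)}
2. step(f,a)  →  {holds(a,a), holds(f,a), holds(f,e), holds(f,f), inpos(d,e)}
3. grab(f,e)  →  {holds(a,a), holds(f,a), holds(f,e), inpos(d,e), on(f,e)}
optimal plan length = 3; 3 ≤ 4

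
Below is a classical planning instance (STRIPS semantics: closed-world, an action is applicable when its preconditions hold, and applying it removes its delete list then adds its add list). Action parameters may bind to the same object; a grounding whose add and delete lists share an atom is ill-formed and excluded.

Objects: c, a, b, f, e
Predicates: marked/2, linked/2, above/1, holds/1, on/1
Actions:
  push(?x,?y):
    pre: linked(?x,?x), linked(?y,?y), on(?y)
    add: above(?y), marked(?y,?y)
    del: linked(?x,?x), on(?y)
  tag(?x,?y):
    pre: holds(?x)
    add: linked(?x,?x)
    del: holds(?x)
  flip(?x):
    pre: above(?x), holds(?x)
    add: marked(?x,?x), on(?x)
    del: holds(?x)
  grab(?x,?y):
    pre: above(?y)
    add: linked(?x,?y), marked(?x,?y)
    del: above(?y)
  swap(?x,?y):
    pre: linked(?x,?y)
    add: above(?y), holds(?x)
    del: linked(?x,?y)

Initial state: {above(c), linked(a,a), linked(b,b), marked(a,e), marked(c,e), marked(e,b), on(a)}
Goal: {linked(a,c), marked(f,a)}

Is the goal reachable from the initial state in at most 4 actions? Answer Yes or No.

Yes

1. push(a,a)  →  {above(a), above(c), linked(b,b), marked(a,a), marked(a,e), marked(c,e), marked(e,b)}
2. grab(a,c)  →  {above(a), linked(a,c), linked(b,b), marked(a,a), marked(a,c), marked(a,e), marked(c,e), marked(e,b)}
3. grab(f,a)  →  {linked(a,c), linked(b,b), linked(f,a), marked(a,a), marked(a,c), marked(a,e), marked(c,e), marked(e,b), marked(f,a)}
optimal plan length = 3; 3 ≤ 4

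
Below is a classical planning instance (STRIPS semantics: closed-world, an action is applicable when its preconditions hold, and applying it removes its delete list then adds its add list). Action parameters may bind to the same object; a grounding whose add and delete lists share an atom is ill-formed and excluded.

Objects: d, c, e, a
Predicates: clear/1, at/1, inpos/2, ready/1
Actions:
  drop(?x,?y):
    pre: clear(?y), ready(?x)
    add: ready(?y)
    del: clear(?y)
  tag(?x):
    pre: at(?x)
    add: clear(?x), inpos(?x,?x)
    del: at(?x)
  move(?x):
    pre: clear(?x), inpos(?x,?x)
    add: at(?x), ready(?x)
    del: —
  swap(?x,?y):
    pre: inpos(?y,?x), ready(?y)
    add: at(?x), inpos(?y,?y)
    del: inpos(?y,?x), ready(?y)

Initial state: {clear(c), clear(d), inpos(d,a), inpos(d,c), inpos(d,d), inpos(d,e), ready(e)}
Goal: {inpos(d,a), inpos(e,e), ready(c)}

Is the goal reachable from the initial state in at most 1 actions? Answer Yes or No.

1. drop(e,d)  →  {clear(c), inpos(d,a), inpos(d,c), inpos(d,d), inpos(d,e), ready(d), ready(e)}
2. drop(d,c)  →  {inpos(d,a), inpos(d,c), inpos(d,d), inpos(d,e), ready(c), ready(d), ready(e)}
3. swap(e,d)  →  {at(e), inpos(d,a), inpos(d,c), inpos(d,d), ready(c), ready(e)}
4. tag(e)  →  {clear(e), inpos(d,a), inpos(d,c), inpos(d,d), inpos(e,e), ready(c), ready(e)}
optimal plan length = 4; 4 > 1

No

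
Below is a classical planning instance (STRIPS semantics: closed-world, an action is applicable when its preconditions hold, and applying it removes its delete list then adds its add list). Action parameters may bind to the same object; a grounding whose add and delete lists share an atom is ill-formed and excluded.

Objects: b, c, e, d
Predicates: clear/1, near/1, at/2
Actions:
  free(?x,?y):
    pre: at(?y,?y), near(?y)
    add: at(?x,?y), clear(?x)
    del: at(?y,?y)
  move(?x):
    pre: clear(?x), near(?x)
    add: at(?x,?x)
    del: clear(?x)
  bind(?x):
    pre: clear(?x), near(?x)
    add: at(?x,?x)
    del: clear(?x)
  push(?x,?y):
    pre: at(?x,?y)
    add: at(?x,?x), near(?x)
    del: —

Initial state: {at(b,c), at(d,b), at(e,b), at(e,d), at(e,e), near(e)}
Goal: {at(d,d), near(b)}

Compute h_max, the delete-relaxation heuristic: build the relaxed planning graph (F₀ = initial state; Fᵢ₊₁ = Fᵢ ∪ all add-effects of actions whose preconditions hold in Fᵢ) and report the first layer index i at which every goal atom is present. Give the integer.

F0 = init (6 atoms)
F1 = F0 ∪ {at(b,b), at(b,e), at(c,e), at(d,d), at(d,e), clear(b), clear(c), clear(d), near(b), near(d)}  (16 atoms)
goal ⊆ F1  ⇒  h_max = 1

1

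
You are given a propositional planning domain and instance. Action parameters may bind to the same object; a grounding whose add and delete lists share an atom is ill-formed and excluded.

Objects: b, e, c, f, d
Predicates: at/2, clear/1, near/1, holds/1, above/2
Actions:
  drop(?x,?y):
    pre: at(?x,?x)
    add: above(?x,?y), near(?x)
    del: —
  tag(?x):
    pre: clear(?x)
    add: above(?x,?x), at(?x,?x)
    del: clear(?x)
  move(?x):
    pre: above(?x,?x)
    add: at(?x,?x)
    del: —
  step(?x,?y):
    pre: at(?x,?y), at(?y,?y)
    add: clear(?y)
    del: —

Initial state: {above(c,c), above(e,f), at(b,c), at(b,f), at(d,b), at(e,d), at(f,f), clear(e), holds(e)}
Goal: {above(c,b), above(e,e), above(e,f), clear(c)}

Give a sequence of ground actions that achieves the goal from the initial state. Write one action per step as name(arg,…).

1. tag(e)  →  {above(c,c), above(e,e), above(e,f), at(b,c), at(b,f), at(d,b), at(e,d), at(e,e), at(f,f), holds(e)}
2. move(c)  →  {above(c,c), above(e,e), above(e,f), at(b,c), at(b,f), at(c,c), at(d,b), at(e,d), at(e,e), at(f,f), holds(e)}
3. drop(c,b)  →  {above(c,b), above(c,c), above(e,e), above(e,f), at(b,c), at(b,f), at(c,c), at(d,b), at(e,d), at(e,e), at(f,f), holds(e), near(c)}
4. step(b,c)  →  {above(c,b), above(c,c), above(e,e), above(e,f), at(b,c), at(b,f), at(c,c), at(d,b), at(e,d), at(e,e), at(f,f), clear(c), holds(e), near(c)}

tag(e); move(c); drop(c,b); step(b,c)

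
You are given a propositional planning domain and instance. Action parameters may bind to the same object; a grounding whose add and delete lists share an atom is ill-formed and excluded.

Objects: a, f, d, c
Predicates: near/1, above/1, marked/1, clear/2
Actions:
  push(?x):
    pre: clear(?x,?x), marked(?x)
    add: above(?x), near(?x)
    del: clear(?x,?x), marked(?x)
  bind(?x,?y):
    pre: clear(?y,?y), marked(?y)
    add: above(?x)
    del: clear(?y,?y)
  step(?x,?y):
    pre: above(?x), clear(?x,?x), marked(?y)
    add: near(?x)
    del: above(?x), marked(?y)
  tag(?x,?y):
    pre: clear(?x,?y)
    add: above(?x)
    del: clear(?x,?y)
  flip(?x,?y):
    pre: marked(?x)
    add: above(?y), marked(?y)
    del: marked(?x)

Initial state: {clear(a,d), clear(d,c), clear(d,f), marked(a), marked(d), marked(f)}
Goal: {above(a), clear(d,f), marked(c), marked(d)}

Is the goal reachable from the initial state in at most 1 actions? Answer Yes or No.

No

1. tag(a,d)  →  {above(a), clear(d,c), clear(d,f), marked(a), marked(d), marked(f)}
2. flip(a,c)  →  {above(a), above(c), clear(d,c), clear(d,f), marked(c), marked(d), marked(f)}
optimal plan length = 2; 2 > 1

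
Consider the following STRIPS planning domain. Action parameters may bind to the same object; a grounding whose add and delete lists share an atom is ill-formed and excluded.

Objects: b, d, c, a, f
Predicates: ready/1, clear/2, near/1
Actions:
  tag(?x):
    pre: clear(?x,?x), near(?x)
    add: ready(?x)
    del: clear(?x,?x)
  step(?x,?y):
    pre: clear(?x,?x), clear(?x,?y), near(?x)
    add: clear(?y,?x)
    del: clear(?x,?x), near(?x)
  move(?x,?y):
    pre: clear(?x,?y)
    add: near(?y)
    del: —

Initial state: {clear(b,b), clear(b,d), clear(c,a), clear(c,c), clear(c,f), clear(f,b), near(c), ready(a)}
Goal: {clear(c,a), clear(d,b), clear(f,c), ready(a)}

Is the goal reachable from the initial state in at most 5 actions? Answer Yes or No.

1. step(c,f)  →  {clear(b,b), clear(b,d), clear(c,a), clear(c,f), clear(f,b), clear(f,c), ready(a)}
2. move(b,b)  →  {clear(b,b), clear(b,d), clear(c,a), clear(c,f), clear(f,b), clear(f,c), near(b), ready(a)}
3. step(b,d)  →  {clear(b,d), clear(c,a), clear(c,f), clear(d,b), clear(f,b), clear(f,c), ready(a)}
optimal plan length = 3; 3 ≤ 5

Yes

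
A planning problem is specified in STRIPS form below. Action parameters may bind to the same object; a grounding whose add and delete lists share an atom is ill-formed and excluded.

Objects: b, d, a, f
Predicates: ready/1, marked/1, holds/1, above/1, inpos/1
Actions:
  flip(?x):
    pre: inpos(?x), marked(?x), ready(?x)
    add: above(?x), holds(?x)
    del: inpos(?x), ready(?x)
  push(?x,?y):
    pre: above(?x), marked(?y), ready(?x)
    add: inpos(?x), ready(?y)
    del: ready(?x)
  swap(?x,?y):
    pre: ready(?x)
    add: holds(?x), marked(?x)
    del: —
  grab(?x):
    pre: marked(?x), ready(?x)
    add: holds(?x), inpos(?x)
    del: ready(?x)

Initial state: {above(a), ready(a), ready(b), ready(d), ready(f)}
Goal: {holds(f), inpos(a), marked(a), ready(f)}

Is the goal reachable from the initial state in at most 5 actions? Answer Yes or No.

Yes

1. swap(a,b)  →  {above(a), holds(a), marked(a), ready(a), ready(b), ready(d), ready(f)}
2. swap(f,b)  →  {above(a), holds(a), holds(f), marked(a), marked(f), ready(a), ready(b), ready(d), ready(f)}
3. push(a,f)  →  {above(a), holds(a), holds(f), inpos(a), marked(a), marked(f), ready(b), ready(d), ready(f)}
optimal plan length = 3; 3 ≤ 5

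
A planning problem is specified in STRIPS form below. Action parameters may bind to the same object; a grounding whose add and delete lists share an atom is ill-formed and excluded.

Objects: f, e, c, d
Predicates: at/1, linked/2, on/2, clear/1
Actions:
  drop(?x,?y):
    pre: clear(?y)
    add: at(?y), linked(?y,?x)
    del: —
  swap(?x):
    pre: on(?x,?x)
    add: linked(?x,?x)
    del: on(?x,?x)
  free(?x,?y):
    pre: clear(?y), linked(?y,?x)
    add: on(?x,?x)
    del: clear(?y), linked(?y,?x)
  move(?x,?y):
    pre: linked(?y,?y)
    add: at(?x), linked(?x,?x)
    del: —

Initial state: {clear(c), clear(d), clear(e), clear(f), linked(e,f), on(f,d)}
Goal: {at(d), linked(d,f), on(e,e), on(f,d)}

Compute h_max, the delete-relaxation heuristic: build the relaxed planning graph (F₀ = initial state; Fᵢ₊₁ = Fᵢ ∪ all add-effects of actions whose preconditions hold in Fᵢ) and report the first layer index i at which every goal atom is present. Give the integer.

F0 = init (6 atoms)
F1 = F0 ∪ {at(c), at(d), at(e), at(f), linked(c,c), linked(c,d), linked(c,e), linked(c,f), linked(d,c), linked(d,d), linked(d,e), linked(d,f), linked(e,c), linked(e,d), linked(e,e), linked(f,c), linked(f,d), linked(f,e), linked(f,f), on(f,f)}  (26 atoms)
F2 = F1 ∪ {on(c,c), on(d,d), on(e,e)}  (29 atoms)
goal ⊆ F2  ⇒  h_max = 2

2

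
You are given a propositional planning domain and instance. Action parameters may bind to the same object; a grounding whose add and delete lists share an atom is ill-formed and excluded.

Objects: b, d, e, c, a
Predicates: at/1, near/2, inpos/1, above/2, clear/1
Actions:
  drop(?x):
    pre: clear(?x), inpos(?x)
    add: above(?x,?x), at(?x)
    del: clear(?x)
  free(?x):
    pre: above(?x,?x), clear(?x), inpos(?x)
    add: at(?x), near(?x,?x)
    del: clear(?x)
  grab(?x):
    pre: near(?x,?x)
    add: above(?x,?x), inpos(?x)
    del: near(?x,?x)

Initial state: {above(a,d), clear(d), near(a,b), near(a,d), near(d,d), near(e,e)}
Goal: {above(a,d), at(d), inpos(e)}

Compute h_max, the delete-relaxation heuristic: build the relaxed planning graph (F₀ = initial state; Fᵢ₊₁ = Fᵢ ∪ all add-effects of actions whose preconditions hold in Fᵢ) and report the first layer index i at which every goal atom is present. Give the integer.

F0 = init (6 atoms)
F1 = F0 ∪ {above(d,d), above(e,e), inpos(d), inpos(e)}  (10 atoms)
F2 = F1 ∪ {at(d)}  (11 atoms)
goal ⊆ F2  ⇒  h_max = 2

2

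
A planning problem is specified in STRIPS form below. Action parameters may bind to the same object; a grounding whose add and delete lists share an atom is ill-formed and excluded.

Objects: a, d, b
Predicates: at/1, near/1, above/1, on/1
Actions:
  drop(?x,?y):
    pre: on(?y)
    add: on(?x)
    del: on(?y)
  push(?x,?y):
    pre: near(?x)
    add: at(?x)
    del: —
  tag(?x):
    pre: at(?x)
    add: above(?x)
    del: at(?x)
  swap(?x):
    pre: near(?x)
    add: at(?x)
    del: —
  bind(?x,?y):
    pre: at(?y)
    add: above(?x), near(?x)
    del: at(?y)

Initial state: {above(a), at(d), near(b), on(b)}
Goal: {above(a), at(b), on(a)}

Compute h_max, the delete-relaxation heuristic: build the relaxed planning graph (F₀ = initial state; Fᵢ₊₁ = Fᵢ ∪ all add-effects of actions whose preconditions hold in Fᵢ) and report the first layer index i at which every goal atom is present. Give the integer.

F0 = init (4 atoms)
F1 = F0 ∪ {above(b), above(d), at(b), near(a), near(d), on(a), on(d)}  (11 atoms)
goal ⊆ F1  ⇒  h_max = 1

1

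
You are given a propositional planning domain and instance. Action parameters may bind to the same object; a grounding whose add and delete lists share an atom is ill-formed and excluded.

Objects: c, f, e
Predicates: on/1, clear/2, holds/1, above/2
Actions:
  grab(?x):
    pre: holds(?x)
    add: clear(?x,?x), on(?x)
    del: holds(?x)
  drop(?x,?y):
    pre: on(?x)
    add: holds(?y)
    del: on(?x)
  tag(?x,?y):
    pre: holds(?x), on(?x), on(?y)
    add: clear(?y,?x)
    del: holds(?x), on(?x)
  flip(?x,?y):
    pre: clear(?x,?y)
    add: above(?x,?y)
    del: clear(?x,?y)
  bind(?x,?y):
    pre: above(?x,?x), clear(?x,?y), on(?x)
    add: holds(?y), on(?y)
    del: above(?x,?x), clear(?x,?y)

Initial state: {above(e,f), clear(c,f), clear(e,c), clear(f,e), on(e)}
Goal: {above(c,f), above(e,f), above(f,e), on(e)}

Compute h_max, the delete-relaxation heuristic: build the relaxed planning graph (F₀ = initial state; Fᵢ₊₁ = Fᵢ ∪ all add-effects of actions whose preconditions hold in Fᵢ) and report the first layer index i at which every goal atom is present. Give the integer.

F0 = init (5 atoms)
F1 = F0 ∪ {above(c,f), above(e,c), above(f,e), holds(c), holds(e), holds(f)}  (11 atoms)
goal ⊆ F1  ⇒  h_max = 1

1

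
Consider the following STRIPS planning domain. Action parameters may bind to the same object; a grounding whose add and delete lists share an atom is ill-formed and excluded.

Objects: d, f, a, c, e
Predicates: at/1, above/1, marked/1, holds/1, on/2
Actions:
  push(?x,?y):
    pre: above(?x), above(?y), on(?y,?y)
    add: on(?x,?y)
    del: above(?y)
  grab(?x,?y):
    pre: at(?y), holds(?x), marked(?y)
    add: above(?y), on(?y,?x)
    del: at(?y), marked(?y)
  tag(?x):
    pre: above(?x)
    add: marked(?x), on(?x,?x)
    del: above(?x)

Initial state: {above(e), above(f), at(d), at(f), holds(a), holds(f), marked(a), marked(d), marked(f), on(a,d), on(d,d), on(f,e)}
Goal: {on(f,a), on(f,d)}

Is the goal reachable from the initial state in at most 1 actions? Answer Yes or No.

1. grab(f,d)  →  {above(d), above(e), above(f), at(f), holds(a), holds(f), marked(a), marked(f), on(a,d), on(d,d), on(d,f), on(f,e)}
2. push(f,d)  →  {above(e), above(f), at(f), holds(a), holds(f), marked(a), marked(f), on(a,d), on(d,d), on(d,f), on(f,d), on(f,e)}
3. grab(a,f)  →  {above(e), above(f), holds(a), holds(f), marked(a), on(a,d), on(d,d), on(d,f), on(f,a), on(f,d), on(f,e)}
optimal plan length = 3; 3 > 1

No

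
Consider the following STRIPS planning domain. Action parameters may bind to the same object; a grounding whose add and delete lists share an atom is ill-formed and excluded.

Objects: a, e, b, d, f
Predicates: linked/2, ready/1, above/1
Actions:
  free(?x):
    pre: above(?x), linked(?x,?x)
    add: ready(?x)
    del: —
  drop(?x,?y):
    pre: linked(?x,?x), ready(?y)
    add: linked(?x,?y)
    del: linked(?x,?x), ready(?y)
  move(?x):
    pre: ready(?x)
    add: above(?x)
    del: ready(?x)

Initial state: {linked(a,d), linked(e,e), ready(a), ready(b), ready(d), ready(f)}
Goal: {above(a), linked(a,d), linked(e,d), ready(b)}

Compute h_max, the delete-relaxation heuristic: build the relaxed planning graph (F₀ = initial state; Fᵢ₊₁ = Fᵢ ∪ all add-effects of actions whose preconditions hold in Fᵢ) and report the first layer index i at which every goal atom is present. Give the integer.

F0 = init (6 atoms)
F1 = F0 ∪ {above(a), above(b), above(d), above(f), linked(e,a), linked(e,b), linked(e,d), linked(e,f)}  (14 atoms)
goal ⊆ F1  ⇒  h_max = 1

1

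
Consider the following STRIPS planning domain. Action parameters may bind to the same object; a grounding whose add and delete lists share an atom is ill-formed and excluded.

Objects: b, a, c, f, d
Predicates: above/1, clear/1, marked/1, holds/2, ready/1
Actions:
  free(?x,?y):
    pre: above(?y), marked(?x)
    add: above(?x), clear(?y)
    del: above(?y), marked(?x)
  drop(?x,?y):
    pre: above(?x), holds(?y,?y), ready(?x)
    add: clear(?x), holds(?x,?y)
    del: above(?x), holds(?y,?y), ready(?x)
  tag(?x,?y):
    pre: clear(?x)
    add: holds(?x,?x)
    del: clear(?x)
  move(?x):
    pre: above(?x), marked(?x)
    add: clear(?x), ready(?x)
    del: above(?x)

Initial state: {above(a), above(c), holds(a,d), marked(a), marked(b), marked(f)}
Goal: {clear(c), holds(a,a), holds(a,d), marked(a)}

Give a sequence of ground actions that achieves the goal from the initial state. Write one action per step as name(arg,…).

free(b,a); free(f,c); tag(a,b)

1. free(b,a)  →  {above(b), above(c), clear(a), holds(a,d), marked(a), marked(f)}
2. free(f,c)  →  {above(b), above(f), clear(a), clear(c), holds(a,d), marked(a)}
3. tag(a,b)  →  {above(b), above(f), clear(c), holds(a,a), holds(a,d), marked(a)}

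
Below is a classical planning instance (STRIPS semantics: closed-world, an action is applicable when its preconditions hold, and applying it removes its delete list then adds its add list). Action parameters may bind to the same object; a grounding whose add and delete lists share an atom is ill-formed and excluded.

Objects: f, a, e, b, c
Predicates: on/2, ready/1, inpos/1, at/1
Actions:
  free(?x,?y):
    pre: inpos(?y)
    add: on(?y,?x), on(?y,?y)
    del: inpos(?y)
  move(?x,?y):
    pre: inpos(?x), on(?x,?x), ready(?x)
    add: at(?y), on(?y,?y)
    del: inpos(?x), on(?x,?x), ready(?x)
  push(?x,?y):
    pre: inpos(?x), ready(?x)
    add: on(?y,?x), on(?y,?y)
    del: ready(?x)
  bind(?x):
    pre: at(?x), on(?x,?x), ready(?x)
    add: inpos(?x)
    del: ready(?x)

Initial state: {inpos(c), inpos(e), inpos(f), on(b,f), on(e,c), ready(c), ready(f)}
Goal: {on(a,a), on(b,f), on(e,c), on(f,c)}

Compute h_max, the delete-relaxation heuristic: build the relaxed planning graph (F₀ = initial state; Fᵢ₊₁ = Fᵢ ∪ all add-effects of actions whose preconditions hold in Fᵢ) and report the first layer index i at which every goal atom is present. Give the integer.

F0 = init (7 atoms)
F1 = F0 ∪ {on(a,a), on(a,c), on(a,f), on(b,b), on(b,c), on(c,a), on(c,b), on(c,c), on(c,e), on(c,f), on(e,a), on(e,b), on(e,e), on(e,f), on(f,a), on(f,b), on(f,c), on(f,e), on(f,f)}  (26 atoms)
goal ⊆ F1  ⇒  h_max = 1

1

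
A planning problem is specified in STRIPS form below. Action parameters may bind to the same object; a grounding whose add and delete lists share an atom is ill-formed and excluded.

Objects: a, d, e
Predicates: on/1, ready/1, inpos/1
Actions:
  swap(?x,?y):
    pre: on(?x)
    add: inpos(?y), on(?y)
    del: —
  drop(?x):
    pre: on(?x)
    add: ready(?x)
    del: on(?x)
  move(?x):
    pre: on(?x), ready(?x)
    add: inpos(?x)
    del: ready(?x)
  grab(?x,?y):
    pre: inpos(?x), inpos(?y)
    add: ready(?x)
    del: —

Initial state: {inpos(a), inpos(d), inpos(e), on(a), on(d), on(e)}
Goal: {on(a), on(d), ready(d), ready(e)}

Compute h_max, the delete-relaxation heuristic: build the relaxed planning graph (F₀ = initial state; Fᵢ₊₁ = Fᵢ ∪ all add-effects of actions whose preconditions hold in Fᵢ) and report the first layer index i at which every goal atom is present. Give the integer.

1

F0 = init (6 atoms)
F1 = F0 ∪ {ready(a), ready(d), ready(e)}  (9 atoms)
goal ⊆ F1  ⇒  h_max = 1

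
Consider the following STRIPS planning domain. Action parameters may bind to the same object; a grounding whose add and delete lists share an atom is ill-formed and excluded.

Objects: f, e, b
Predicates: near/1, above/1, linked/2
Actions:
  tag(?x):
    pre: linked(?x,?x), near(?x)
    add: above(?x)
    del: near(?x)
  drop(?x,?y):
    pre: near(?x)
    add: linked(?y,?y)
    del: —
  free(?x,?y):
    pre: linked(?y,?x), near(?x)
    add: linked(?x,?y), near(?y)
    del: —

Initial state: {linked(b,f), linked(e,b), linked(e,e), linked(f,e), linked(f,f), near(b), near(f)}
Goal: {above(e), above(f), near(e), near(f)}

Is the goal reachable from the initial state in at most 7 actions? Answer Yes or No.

1. tag(f)  →  {above(f), linked(b,f), linked(e,b), linked(e,e), linked(f,e), linked(f,f), near(b)}
2. free(b,e)  →  {above(f), linked(b,e), linked(b,f), linked(e,b), linked(e,e), linked(f,e), linked(f,f), near(b), near(e)}
3. tag(e)  →  {above(e), above(f), linked(b,e), linked(b,f), linked(e,b), linked(e,e), linked(f,e), linked(f,f), near(b)}
4. free(b,e)  →  {above(e), above(f), linked(b,e), linked(b,f), linked(e,b), linked(e,e), linked(f,e), linked(f,f), near(b), near(e)}
5. free(e,f)  →  {above(e), above(f), linked(b,e), linked(b,f), linked(e,b), linked(e,e), linked(e,f), linked(f,e), linked(f,f), near(b), near(e), near(f)}
optimal plan length = 5; 5 ≤ 7

Yes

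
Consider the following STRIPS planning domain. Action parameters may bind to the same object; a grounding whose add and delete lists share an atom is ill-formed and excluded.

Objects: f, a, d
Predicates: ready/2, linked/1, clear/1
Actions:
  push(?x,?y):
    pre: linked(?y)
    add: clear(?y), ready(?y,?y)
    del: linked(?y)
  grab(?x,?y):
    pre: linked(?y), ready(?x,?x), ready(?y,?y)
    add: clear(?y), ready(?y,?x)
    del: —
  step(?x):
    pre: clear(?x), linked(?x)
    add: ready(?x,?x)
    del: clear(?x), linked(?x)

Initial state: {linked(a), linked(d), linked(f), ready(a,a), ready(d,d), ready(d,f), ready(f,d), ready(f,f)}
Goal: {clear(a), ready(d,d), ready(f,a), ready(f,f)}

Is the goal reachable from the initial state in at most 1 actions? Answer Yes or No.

1. push(f,a)  →  {clear(a), linked(d), linked(f), ready(a,a), ready(d,d), ready(d,f), ready(f,d), ready(f,f)}
2. grab(a,f)  →  {clear(a), clear(f), linked(d), linked(f), ready(a,a), ready(d,d), ready(d,f), ready(f,a), ready(f,d), ready(f,f)}
optimal plan length = 2; 2 > 1

No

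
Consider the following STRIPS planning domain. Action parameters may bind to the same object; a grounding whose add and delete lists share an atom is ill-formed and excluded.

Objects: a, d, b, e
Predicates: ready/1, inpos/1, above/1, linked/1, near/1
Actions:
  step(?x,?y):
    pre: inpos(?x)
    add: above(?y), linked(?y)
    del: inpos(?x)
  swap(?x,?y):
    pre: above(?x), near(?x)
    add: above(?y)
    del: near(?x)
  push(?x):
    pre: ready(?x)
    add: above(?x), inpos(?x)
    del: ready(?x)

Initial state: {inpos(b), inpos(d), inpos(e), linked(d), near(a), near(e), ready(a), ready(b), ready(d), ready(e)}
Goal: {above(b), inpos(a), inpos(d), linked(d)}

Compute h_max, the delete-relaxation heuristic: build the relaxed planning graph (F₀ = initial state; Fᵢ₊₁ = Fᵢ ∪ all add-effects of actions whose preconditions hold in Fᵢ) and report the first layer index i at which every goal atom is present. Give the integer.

F0 = init (10 atoms)
F1 = F0 ∪ {above(a), above(b), above(d), above(e), inpos(a), linked(a), linked(b), linked(e)}  (18 atoms)
goal ⊆ F1  ⇒  h_max = 1

1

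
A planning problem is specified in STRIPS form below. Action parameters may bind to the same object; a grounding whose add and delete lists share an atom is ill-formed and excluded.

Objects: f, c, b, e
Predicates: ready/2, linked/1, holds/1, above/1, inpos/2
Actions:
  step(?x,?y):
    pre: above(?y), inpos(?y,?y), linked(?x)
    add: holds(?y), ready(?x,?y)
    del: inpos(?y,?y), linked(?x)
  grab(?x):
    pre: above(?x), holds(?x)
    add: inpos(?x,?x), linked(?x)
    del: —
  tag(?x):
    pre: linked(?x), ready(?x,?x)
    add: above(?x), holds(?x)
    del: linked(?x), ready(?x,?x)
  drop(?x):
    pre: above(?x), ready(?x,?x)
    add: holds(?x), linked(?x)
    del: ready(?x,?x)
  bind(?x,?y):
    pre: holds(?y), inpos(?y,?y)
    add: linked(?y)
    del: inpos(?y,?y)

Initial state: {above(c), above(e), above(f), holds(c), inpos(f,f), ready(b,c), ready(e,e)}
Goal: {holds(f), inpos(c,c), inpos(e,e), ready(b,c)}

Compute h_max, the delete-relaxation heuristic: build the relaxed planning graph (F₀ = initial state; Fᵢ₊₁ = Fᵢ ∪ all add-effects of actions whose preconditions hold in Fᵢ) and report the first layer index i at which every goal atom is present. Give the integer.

F0 = init (7 atoms)
F1 = F0 ∪ {holds(e), inpos(c,c), linked(c), linked(e)}  (11 atoms)
F2 = F1 ∪ {holds(f), inpos(e,e), ready(c,c), ready(c,f), ready(e,c), ready(e,f)}  (17 atoms)
goal ⊆ F2  ⇒  h_max = 2

2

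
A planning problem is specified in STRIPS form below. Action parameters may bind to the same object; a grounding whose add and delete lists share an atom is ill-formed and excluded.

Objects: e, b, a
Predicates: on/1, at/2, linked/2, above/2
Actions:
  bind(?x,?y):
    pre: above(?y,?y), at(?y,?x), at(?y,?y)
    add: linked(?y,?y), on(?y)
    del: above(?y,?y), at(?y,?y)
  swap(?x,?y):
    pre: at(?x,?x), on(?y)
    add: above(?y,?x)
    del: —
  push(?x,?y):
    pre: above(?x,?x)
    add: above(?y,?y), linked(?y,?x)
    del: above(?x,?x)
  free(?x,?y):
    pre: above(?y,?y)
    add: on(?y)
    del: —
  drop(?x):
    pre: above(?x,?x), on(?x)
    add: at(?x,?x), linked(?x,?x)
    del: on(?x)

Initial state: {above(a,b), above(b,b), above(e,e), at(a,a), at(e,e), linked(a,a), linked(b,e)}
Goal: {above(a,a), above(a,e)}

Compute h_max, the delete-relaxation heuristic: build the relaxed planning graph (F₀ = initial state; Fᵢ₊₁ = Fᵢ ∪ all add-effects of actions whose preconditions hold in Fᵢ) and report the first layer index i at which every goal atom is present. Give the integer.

3

F0 = init (7 atoms)
F1 = F0 ∪ {above(a,a), linked(a,b), linked(a,e), linked(e,b), linked(e,e), on(b), on(e)}  (14 atoms)
F2 = F1 ∪ {above(b,a), above(b,e), above(e,a), at(b,b), linked(b,a), linked(b,b), linked(e,a), on(a)}  (22 atoms)
F3 = F2 ∪ {above(a,e), above(e,b)}  (24 atoms)
goal ⊆ F3  ⇒  h_max = 3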